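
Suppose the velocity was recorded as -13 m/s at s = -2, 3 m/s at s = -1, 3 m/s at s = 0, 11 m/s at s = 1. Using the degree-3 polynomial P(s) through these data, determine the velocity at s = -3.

Evaluate each Lagrange basis at s = -3:
L_0(-3) = (-2)·(-3)·(-4)/[(-1)·(-2)·(-3)] = 4
L_1(-3) = (-1)·(-3)·(-4)/[(1)·(-1)·(-2)] = -6
L_2(-3) = (-1)·(-2)·(-4)/[(2)·(1)·(-1)] = 4
L_3(-3) = (-1)·(-2)·(-3)/[(3)·(2)·(1)] = -1
Sum: (-13)·(4) + 3·(-6) + 3·(4) + 11·(-1) = -69

-69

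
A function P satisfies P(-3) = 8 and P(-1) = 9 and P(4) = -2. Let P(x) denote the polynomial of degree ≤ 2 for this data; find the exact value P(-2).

311/35

L_0(-2) = (-1)·(-6)/[(-2)·(-7)] = 3/7
L_1(-2) = (1)·(-6)/[(2)·(-5)] = 3/5
L_2(-2) = (1)·(-1)/[(7)·(5)] = -1/35
Sum: 8·(3/7) + 9·(3/5) + (-2)·(-1/35) = 311/35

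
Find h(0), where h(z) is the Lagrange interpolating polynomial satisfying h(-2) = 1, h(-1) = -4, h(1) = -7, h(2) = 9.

-9

Evaluate each Lagrange basis at z = 0:
L_0(0) = (1)·(-1)·(-2)/[(-1)·(-3)·(-4)] = -1/6
L_1(0) = (2)·(-1)·(-2)/[(1)·(-2)·(-3)] = 2/3
L_2(0) = (2)·(1)·(-2)/[(3)·(2)·(-1)] = 2/3
L_3(0) = (2)·(1)·(-1)/[(4)·(3)·(1)] = -1/6
Sum: 1·(-1/6) + (-4)·(2/3) + (-7)·(2/3) + 9·(-1/6) = -9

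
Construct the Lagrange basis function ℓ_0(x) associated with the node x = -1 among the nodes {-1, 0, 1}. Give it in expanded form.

ℓ_0(x) = (1/2)x^2 - (1/2)x

ℓ_0(x) = x(x - 1) / [(-1)·(-2)]
       = (x^2 - x) / (2)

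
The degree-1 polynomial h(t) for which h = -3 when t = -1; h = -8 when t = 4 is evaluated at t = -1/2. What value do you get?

Evaluate each Lagrange basis at t = -1/2:
L_0(-1/2) = (-9/2)/[(-5)] = 9/10
L_1(-1/2) = (1/2)/[(5)] = 1/10
Sum: (-3)·(9/10) + (-8)·(1/10) = -7/2

-7/2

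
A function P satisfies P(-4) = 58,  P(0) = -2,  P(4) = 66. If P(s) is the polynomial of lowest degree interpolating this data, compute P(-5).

Evaluate each Lagrange basis at s = -5:
L_0(-5) = (-5)·(-9)/[(-4)·(-8)] = 45/32
L_1(-5) = (-1)·(-9)/[(4)·(-4)] = -9/16
L_2(-5) = (-1)·(-5)/[(8)·(4)] = 5/32
Sum: 58·(45/32) + (-2)·(-9/16) + 66·(5/32) = 93

93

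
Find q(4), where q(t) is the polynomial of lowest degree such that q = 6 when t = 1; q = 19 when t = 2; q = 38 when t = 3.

Using Newton's divided-difference form:
q[1,2] = (19 - 6) / (2 - 1) = 13
q[2,3] = (38 - 19) / (3 - 2) = 19
q[1,2,3] = (19 - 13) / (3 - 1) = 3
q(4) = 6 + 13·(3) + 3·(3)·(2) = 63

63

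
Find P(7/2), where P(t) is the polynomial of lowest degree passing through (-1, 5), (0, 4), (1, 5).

65/4

Evaluate each Lagrange basis at t = 7/2:
L_0(7/2) = (7/2)·(5/2)/[(-1)·(-2)] = 35/8
L_1(7/2) = (9/2)·(5/2)/[(1)·(-1)] = -45/4
L_2(7/2) = (9/2)·(7/2)/[(2)·(1)] = 63/8
Sum: 5·(35/8) + 4·(-45/4) + 5·(63/8) = 65/4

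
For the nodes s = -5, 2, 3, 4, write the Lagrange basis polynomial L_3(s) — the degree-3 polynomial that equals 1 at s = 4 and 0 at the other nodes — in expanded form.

L_3(s) = (s + 5)(s - 2)(s - 3) / [(9)·(2)·(1)]
       = (s^3 - 19s + 30) / (18)

L_3(s) = (1/18)s^3 - (19/18)s + 5/3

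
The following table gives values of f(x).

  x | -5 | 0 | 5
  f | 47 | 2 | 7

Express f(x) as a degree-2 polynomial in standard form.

Newton's divided differences:
f[-5,0] = (2 - 47) / (0 - (-5)) = -9
f[0,5] = (7 - 2) / (5 - 0) = 1
f[-5,0,5] = (1 - (-9)) / (5 - (-5)) = 1
f(x) = 47 + (-9)·(x + 5) + 1·(x + 5)x
Expanding: f(x) = x^2 - 4x + 2

f(x) = x^2 - 4x + 2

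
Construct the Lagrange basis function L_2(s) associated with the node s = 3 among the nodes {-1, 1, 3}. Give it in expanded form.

L_2(s) = (s + 1)(s - 1) / [(4)·(2)]
       = (s^2 - 1) / (8)

L_2(s) = (1/8)s^2 - 1/8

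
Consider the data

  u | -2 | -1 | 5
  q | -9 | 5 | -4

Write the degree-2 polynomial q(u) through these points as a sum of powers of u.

Build the Lagrange basis polynomials:
L_0(u) = (u + 1)(u - 5) / [7] = (1/7)u^2 - (4/7)u - 5/7
L_1(u) = (u + 2)(u - 5) / [-6] = -(1/6)u^2 + (1/2)u + 5/3
L_2(u) = (u + 2)(u + 1) / [42] = (1/42)u^2 + (1/14)u + 1/21
q(u) = (-9)·L_0 + 5·L_1 + (-4)·L_2
  (-9)·L_0(u) = -(9/7)u^2 + (36/7)u + 45/7
  5·L_1(u) = -(5/6)u^2 + (5/2)u + 25/3
  (-4)·L_2(u) = -(2/21)u^2 - (2/7)u - 4/21
Adding term by term: -(31/14)u^2 + (103/14)u + 102/7

q(u) = -(31/14)u^2 + (103/14)u + 102/7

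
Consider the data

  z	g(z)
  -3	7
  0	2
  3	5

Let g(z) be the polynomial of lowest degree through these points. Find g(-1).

L_0(-1) = (-1)·(-4)/[(-3)·(-6)] = 2/9
L_1(-1) = (2)·(-4)/[(3)·(-3)] = 8/9
L_2(-1) = (2)·(-1)/[(6)·(3)] = -1/9
Sum: 7·(2/9) + 2·(8/9) + 5·(-1/9) = 25/9

25/9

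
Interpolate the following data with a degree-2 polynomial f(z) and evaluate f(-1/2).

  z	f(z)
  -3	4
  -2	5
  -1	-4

Using Newton's divided-difference form:
f[-3,-2] = (5 - 4) / (-2 - (-3)) = 1
f[-2,-1] = (-4 - 5) / (-1 - (-2)) = -9
f[-3,-2,-1] = (-9 - 1) / (-1 - (-3)) = -5
f(-1/2) = 4 + 1·(5/2) + (-5)·(5/2)·(3/2) = -49/4

-49/4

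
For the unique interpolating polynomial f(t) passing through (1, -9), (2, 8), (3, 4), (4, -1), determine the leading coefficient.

L_0(t) = (t - 2)(t - 3)(t - 4) / [-6] = -(1/6)t^3 + (3/2)t^2 - (13/3)t + 4
L_1(t) = (t - 1)(t - 3)(t - 4) / [2] = (1/2)t^3 - 4t^2 + (19/2)t - 6
L_2(t) = (t - 1)(t - 2)(t - 4) / [-2] = -(1/2)t^3 + (7/2)t^2 - 7t + 4
L_3(t) = (t - 1)(t - 2)(t - 3) / [6] = (1/6)t^3 - t^2 + (11/6)t - 1
f(t) = (-9)·L_0 + 8·L_1 + 4·L_2 + (-1)·L_3
Only the coefficient of t^3 is needed; take it from each L_i and combine:
(-9)·(-1/6) + 8·(1/2) + 4·(-1/2) + (-1)·(1/6) = 10/3

10/3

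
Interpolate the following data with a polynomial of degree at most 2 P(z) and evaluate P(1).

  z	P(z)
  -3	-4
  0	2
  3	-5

10/9

Evaluate each Lagrange basis at z = 1:
L_0(1) = (1)·(-2)/[(-3)·(-6)] = -1/9
L_1(1) = (4)·(-2)/[(3)·(-3)] = 8/9
L_2(1) = (4)·(1)/[(6)·(3)] = 2/9
Sum: (-4)·(-1/9) + 2·(8/9) + (-5)·(2/9) = 10/9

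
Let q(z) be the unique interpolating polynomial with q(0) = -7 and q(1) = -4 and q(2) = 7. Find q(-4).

61

L_0(-4) = (-5)·(-6)/[(-1)·(-2)] = 15
L_1(-4) = (-4)·(-6)/[(1)·(-1)] = -24
L_2(-4) = (-4)·(-5)/[(2)·(1)] = 10
Sum: (-7)·(15) + (-4)·(-24) + 7·(10) = 61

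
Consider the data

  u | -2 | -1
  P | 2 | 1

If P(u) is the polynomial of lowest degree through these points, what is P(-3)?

Evaluate each Lagrange basis at u = -3:
L_0(-3) = (-2)/[(-1)] = 2
L_1(-3) = (-1)/[(1)] = -1
Sum: 2·(2) + 1·(-1) = 3

3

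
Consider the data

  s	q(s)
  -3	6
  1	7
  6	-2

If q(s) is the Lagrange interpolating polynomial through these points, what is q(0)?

L_0(0) = (-1)·(-6)/[(-4)·(-9)] = 1/6
L_1(0) = (3)·(-6)/[(4)·(-5)] = 9/10
L_2(0) = (3)·(-1)/[(9)·(5)] = -1/15
Sum: 6·(1/6) + 7·(9/10) + (-2)·(-1/15) = 223/30

223/30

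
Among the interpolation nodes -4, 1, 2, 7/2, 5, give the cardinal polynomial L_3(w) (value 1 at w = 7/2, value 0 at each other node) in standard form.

L_3(w) = -(16/675)w^4 + (64/675)w^3 + (16/45)w^2 - (928/675)w + 128/135

L_3(w) = (w + 4)(w - 1)(w - 2)(w - 5) / [(15/2)·(5/2)·(3/2)·(-3/2)]
       = (w^4 - 4w^3 - 15w^2 + 58w - 40) / (-675/16)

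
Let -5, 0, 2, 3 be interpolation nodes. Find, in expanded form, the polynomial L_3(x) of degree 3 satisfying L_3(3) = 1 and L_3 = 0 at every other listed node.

L_3(x) = (x + 5)x(x - 2) / [(8)·(3)·(1)]
       = (x^3 + 3x^2 - 10x) / (24)

L_3(x) = (1/24)x^3 + (1/8)x^2 - (5/12)x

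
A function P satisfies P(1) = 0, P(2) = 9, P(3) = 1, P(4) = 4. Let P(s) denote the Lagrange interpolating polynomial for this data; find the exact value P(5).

Evaluate each Lagrange basis at s = 5:
L_0(5) = (3)·(2)·(1)/[(-1)·(-2)·(-3)] = -1
L_1(5) = (4)·(2)·(1)/[(1)·(-1)·(-2)] = 4
L_2(5) = (4)·(3)·(1)/[(2)·(1)·(-1)] = -6
L_3(5) = (4)·(3)·(2)/[(3)·(2)·(1)] = 4
Sum: 0 + 9·(4) + 1·(-6) + 4·(4) = 46

46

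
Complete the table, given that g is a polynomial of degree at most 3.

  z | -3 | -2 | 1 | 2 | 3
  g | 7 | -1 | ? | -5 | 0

-39/5

The 4 known values determine g uniquely (degree ≤ 3).
L_0(1) = (3)·(-1)·(-2)/[(-1)·(-5)·(-6)] = -1/5
L_1(1) = (4)·(-1)·(-2)/[(1)·(-4)·(-5)] = 2/5
L_2(1) = (4)·(3)·(-2)/[(5)·(4)·(-1)] = 6/5
L_3(1) = (4)·(3)·(-1)/[(6)·(5)·(1)] = -2/5
Sum: 7·(-1/5) + (-1)·(2/5) + (-5)·(6/5) + 0 = -39/5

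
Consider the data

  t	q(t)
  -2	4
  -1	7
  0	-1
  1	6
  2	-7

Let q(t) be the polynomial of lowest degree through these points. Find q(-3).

-97

Evaluate each Lagrange basis at t = -3:
L_0(-3) = (-2)·(-3)·(-4)·(-5)/[(-1)·(-2)·(-3)·(-4)] = 5
L_1(-3) = (-1)·(-3)·(-4)·(-5)/[(1)·(-1)·(-2)·(-3)] = -10
L_2(-3) = (-1)·(-2)·(-4)·(-5)/[(2)·(1)·(-1)·(-2)] = 10
L_3(-3) = (-1)·(-2)·(-3)·(-5)/[(3)·(2)·(1)·(-1)] = -5
L_4(-3) = (-1)·(-2)·(-3)·(-4)/[(4)·(3)·(2)·(1)] = 1
Sum: 4·(5) + 7·(-10) + (-1)·(10) + 6·(-5) + (-7)·(1) = -97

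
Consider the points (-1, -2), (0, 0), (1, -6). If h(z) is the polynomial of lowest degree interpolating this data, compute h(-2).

-12

Using Newton's divided-difference form:
h[-1,0] = (0 - (-2)) / (0 - (-1)) = 2
h[0,1] = (-6 - 0) / (1 - 0) = -6
h[-1,0,1] = (-6 - 2) / (1 - (-1)) = -4
h(-2) = -2 + 2·(-1) + (-4)·(-1)·(-2) = -12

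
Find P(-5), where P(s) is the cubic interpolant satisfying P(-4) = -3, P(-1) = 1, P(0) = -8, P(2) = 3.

Using Newton's divided-difference form:
P[-4,-1] = (1 - (-3)) / (-1 - (-4)) = 4/3
P[-1,0] = (-8 - 1) / (0 - (-1)) = -9
P[0,2] = (3 - (-8)) / (2 - 0) = 11/2
P[-4,-1,0] = (-9 - 4/3) / (0 - (-4)) = -31/12
P[-1,0,2] = (11/2 - (-9)) / (2 - (-1)) = 29/6
P[-4,-1,0,2] = (29/6 - (-31/12)) / (2 - (-4)) = 89/72
P(-5) = -3 + (4/3)·(-1) + (-31/12)·(-1)·(-4) + (89/72)·(-1)·(-4)·(-5) = -709/18

-709/18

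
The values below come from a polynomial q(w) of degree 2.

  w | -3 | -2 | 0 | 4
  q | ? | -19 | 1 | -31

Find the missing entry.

-38

The 3 known values determine q uniquely (degree ≤ 2).
Evaluate each Lagrange basis at w = -3:
L_0(-3) = (-3)·(-7)/[(-2)·(-6)] = 7/4
L_1(-3) = (-1)·(-7)/[(2)·(-4)] = -7/8
L_2(-3) = (-1)·(-3)/[(6)·(4)] = 1/8
Sum: (-19)·(7/4) + 1·(-7/8) + (-31)·(1/8) = -38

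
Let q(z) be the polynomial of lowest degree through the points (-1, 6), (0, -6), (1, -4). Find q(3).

42

L_0(3) = (3)·(2)/[(-1)·(-2)] = 3
L_1(3) = (4)·(2)/[(1)·(-1)] = -8
L_2(3) = (4)·(3)/[(2)·(1)] = 6
Sum: 6·(3) + (-6)·(-8) + (-4)·(6) = 42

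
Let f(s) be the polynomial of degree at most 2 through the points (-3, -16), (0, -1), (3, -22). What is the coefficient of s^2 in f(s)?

The leading coefficient equals the top divided difference f[-3,0,3].
f[-3,0] = (-1 - (-16)) / (0 - (-3)) = 5
f[0,3] = (-22 - (-1)) / (3 - 0) = -7
f[-3,0,3] = (-7 - 5) / (3 - (-3)) = -2

-2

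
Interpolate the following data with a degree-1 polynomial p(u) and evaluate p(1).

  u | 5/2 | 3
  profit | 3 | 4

Evaluate each Lagrange basis at u = 1:
L_0(1) = (-2)/[(-1/2)] = 4
L_1(1) = (-3/2)/[(1/2)] = -3
Sum: 3·(4) + 4·(-3) = 0

0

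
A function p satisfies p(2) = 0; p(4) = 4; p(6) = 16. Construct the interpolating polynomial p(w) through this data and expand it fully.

Newton's divided differences:
p[2,4] = (4 - 0) / (4 - 2) = 2
p[4,6] = (16 - 4) / (6 - 4) = 6
p[2,4,6] = (6 - 2) / (6 - 2) = 1
p(w) = 2·(w - 2) + 1·(w - 2)(w - 4)
Expanding: p(w) = w^2 - 4w + 4

p(w) = w^2 - 4w + 4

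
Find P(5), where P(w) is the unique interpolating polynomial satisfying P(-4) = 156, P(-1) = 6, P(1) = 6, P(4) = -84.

-186

Evaluate each Lagrange basis at w = 5:
L_0(5) = (6)·(4)·(1)/[(-3)·(-5)·(-8)] = -1/5
L_1(5) = (9)·(4)·(1)/[(3)·(-2)·(-5)] = 6/5
L_2(5) = (9)·(6)·(1)/[(5)·(2)·(-3)] = -9/5
L_3(5) = (9)·(6)·(4)/[(8)·(5)·(3)] = 9/5
Sum: 156·(-1/5) + 6·(6/5) + 6·(-9/5) + (-84)·(9/5) = -186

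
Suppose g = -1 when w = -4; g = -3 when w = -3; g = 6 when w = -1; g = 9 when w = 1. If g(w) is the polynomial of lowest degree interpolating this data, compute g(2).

Using Newton's divided-difference form:
g[-4,-3] = (-3 - (-1)) / (-3 - (-4)) = -2
g[-3,-1] = (6 - (-3)) / (-1 - (-3)) = 9/2
g[-1,1] = (9 - 6) / (1 - (-1)) = 3/2
g[-4,-3,-1] = (9/2 - (-2)) / (-1 - (-4)) = 13/6
g[-3,-1,1] = (3/2 - 9/2) / (1 - (-3)) = -3/4
g[-4,-3,-1,1] = (-3/4 - 13/6) / (1 - (-4)) = -7/12
g(2) = -1 + (-2)·(6) + (13/6)·(6)·(5) + (-7/12)·(6)·(5)·(3) = -1/2

-1/2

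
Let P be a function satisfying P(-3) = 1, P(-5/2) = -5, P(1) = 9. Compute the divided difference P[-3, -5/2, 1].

4

P[-3,-5/2] = (-5 - 1) / (-5/2 - (-3)) = -12
P[-5/2,1] = (9 - (-5)) / (1 - (-5/2)) = 4
P[-3,-5/2,1] = (4 - (-12)) / (1 - (-3)) = 4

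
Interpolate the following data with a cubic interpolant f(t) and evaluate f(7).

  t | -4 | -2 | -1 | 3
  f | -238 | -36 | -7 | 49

Evaluate each Lagrange basis at t = 7:
L_0(7) = (9)·(8)·(4)/[(-2)·(-3)·(-7)] = -48/7
L_1(7) = (11)·(8)·(4)/[(2)·(-1)·(-5)] = 176/5
L_2(7) = (11)·(9)·(4)/[(3)·(1)·(-4)] = -33
L_3(7) = (11)·(9)·(8)/[(7)·(5)·(4)] = 198/35
Sum: (-238)·(-48/7) + (-36)·(176/5) + (-7)·(-33) + 49·(198/35) = 873

873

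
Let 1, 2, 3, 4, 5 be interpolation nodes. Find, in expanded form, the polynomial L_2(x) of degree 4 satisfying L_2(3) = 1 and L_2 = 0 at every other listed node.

L_2(x) = (1/4)x^4 - 3x^3 + (49/4)x^2 - (39/2)x + 10

L_2(x) = (x - 1)(x - 2)(x - 4)(x - 5) / [(2)·(1)·(-1)·(-2)]
       = (x^4 - 12x^3 + 49x^2 - 78x + 40) / (4)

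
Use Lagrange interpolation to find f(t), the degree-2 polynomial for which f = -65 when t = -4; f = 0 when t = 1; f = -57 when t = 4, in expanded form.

f(t) = -4t^2 + t + 3

Build the Lagrange basis polynomials:
L_0(t) = (t - 1)(t - 4) / [40] = (1/40)t^2 - (1/8)t + 1/10
L_1(t) = (t + 4)(t - 4) / [-15] = -(1/15)t^2 + 16/15
L_2(t) = (t + 4)(t - 1) / [24] = (1/24)t^2 + (1/8)t - 1/6
f(t) = (-65)·L_0 + 0·L_1 + (-57)·L_2
  (-65)·L_0(t) = -(13/8)t^2 + (65/8)t - 13/2
  0·L_1(t) = 0
  (-57)·L_2(t) = -(19/8)t^2 - (57/8)t + 19/2
Adding term by term: -4t^2 + t + 3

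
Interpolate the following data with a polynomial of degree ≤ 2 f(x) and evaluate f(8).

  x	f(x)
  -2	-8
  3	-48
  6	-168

-288

Evaluate each Lagrange basis at x = 8:
L_0(8) = (5)·(2)/[(-5)·(-8)] = 1/4
L_1(8) = (10)·(2)/[(5)·(-3)] = -4/3
L_2(8) = (10)·(5)/[(8)·(3)] = 25/12
Sum: (-8)·(1/4) + (-48)·(-4/3) + (-168)·(25/12) = -288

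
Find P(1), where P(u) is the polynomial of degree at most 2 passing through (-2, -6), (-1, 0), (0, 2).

Evaluate each Lagrange basis at u = 1:
L_0(1) = (2)·(1)/[(-1)·(-2)] = 1
L_1(1) = (3)·(1)/[(1)·(-1)] = -3
L_2(1) = (3)·(2)/[(2)·(1)] = 3
Sum: (-6)·(1) + 0 + 2·(3) = 0

0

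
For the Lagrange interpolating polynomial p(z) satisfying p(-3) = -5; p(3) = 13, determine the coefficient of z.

3

The leading coefficient equals the top divided difference p[-3,3].
p[-3,3] = (13 - (-5)) / (3 - (-3)) = 3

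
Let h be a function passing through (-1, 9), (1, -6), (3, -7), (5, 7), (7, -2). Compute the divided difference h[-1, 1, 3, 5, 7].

h[-1,1] = (-6 - 9) / (1 - (-1)) = -15/2
h[1,3] = (-7 - (-6)) / (3 - 1) = -1/2
h[3,5] = (7 - (-7)) / (5 - 3) = 7
h[5,7] = (-2 - 7) / (7 - 5) = -9/2
h[-1,1,3] = (-1/2 - (-15/2)) / (3 - (-1)) = 7/4
h[1,3,5] = (7 - (-1/2)) / (5 - 1) = 15/8
h[3,5,7] = (-9/2 - 7) / (7 - 3) = -23/8
h[-1,1,3,5] = (15/8 - 7/4) / (5 - (-1)) = 1/48
h[1,3,5,7] = (-23/8 - 15/8) / (7 - 1) = -19/24
h[-1,1,3,5,7] = (-19/24 - 1/48) / (7 - (-1)) = -13/128

-13/128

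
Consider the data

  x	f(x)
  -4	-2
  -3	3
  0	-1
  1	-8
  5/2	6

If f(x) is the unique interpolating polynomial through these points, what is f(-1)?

8447/1430

L_0(-1) = (2)·(-1)·(-2)·(-7/2)/[(-1)·(-4)·(-5)·(-13/2)] = -7/65
L_1(-1) = (3)·(-1)·(-2)·(-7/2)/[(1)·(-3)·(-4)·(-11/2)] = 7/22
L_2(-1) = (3)·(2)·(-2)·(-7/2)/[(4)·(3)·(-1)·(-5/2)] = 7/5
L_3(-1) = (3)·(2)·(-1)·(-7/2)/[(5)·(4)·(1)·(-3/2)] = -7/10
L_4(-1) = (3)·(2)·(-1)·(-2)/[(13/2)·(11/2)·(5/2)·(3/2)] = 64/715
Sum: (-2)·(-7/65) + 3·(7/22) + (-1)·(7/5) + (-8)·(-7/10) + 6·(64/715) = 8447/1430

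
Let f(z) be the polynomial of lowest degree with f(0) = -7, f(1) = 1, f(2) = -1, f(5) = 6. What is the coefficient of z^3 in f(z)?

73/60

The leading coefficient equals the top divided difference f[0,1,2,5].
f[0,1] = (1 - (-7)) / (1 - 0) = 8
f[1,2] = (-1 - 1) / (2 - 1) = -2
f[2,5] = (6 - (-1)) / (5 - 2) = 7/3
f[0,1,2] = (-2 - 8) / (2 - 0) = -5
f[1,2,5] = (7/3 - (-2)) / (5 - 1) = 13/12
f[0,1,2,5] = (13/12 - (-5)) / (5 - 0) = 73/60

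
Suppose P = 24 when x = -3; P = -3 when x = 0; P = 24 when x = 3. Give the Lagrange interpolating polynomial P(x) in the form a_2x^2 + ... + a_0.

Build the Lagrange basis polynomials:
L_0(x) = x(x - 3) / [18] = (1/18)x^2 - (1/6)x
L_1(x) = (x + 3)(x - 3) / [-9] = -(1/9)x^2 + 1
L_2(x) = (x + 3)x / [18] = (1/18)x^2 + (1/6)x
P(x) = 24·L_0 + (-3)·L_1 + 24·L_2
  24·L_0(x) = (4/3)x^2 - 4x
  (-3)·L_1(x) = (1/3)x^2 - 3
  24·L_2(x) = (4/3)x^2 + 4x
Adding term by term: 3x^2 - 3

P(x) = 3x^2 - 3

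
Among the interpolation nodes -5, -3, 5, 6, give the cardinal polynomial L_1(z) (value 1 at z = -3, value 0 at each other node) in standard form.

L_1(z) = (z + 5)(z - 5)(z - 6) / [(2)·(-8)·(-9)]
       = (z^3 - 6z^2 - 25z + 150) / (144)

L_1(z) = (1/144)z^3 - (1/24)z^2 - (25/144)z + 25/24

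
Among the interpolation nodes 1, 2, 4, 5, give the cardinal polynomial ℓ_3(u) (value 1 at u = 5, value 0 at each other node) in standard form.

ℓ_3(u) = (u - 1)(u - 2)(u - 4) / [(4)·(3)·(1)]
       = (u^3 - 7u^2 + 14u - 8) / (12)

ℓ_3(u) = (1/12)u^3 - (7/12)u^2 + (7/6)u - 2/3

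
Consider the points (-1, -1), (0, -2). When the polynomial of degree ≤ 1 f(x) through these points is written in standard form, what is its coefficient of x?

-1

L_0(x) = x / [-1] = -x
L_1(x) = (x + 1) / [1] = x + 1
f(x) = (-1)·L_0 + (-2)·L_1
Only the coefficient of x is needed; take it from each L_i and combine:
(-1)·(-1) + (-2)·(1) = -1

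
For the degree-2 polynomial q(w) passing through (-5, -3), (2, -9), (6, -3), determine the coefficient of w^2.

3/14

The leading coefficient equals the top divided difference q[-5,2,6].
q[-5,2] = (-9 - (-3)) / (2 - (-5)) = -6/7
q[2,6] = (-3 - (-9)) / (6 - 2) = 3/2
q[-5,2,6] = (3/2 - (-6/7)) / (6 - (-5)) = 3/14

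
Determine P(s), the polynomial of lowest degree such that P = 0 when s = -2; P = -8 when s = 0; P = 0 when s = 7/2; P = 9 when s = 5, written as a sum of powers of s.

P(s) = -(2/35)s^3 + (43/35)s^2 - (46/35)s - 8

L_0(s) = s(s - 7/2)(s - 5) / [-77] = -(1/77)s^3 + (17/154)s^2 - (5/22)s
L_1(s) = (s + 2)(s - 7/2)(s - 5) / [35] = (1/35)s^3 - (13/70)s^2 + (1/70)s + 1
L_2(s) = (s + 2)s(s - 5) / [-231/8] = -(8/231)s^3 + (8/77)s^2 + (80/231)s
L_3(s) = (s + 2)s(s - 7/2) / [105/2] = (2/105)s^3 - (1/35)s^2 - (2/15)s
P(s) = 0·L_0 + (-8)·L_1 + 0·L_2 + 9·L_3
  0·L_0(s) = 0
  (-8)·L_1(s) = -(8/35)s^3 + (52/35)s^2 - (4/35)s - 8
  0·L_2(s) = 0
  9·L_3(s) = (6/35)s^3 - (9/35)s^2 - (6/5)s
Adding term by term: -(2/35)s^3 + (43/35)s^2 - (46/35)s - 8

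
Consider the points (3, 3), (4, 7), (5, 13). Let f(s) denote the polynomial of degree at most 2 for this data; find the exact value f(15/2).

147/4

Using Newton's divided-difference form:
f[3,4] = (7 - 3) / (4 - 3) = 4
f[4,5] = (13 - 7) / (5 - 4) = 6
f[3,4,5] = (6 - 4) / (5 - 3) = 1
f(15/2) = 3 + 4·(9/2) + 1·(9/2)·(7/2) = 147/4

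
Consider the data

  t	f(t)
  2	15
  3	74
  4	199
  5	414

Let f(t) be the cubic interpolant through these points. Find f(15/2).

Using Newton's divided-difference form:
f[2,3] = (74 - 15) / (3 - 2) = 59
f[3,4] = (199 - 74) / (4 - 3) = 125
f[4,5] = (414 - 199) / (5 - 4) = 215
f[2,3,4] = (125 - 59) / (4 - 2) = 33
f[3,4,5] = (215 - 125) / (5 - 3) = 45
f[2,3,4,5] = (45 - 33) / (5 - 2) = 4
f(15/2) = 15 + 59·(11/2) + 33·(11/2)·(9/2) + 4·(11/2)·(9/2)·(7/2) = 6011/4

6011/4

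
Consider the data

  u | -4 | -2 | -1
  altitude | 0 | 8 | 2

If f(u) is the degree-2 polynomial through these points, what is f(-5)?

-14

L_0(-5) = (-3)·(-4)/[(-2)·(-3)] = 2
L_1(-5) = (-1)·(-4)/[(2)·(-1)] = -2
L_2(-5) = (-1)·(-3)/[(3)·(1)] = 1
Sum: 0 + 8·(-2) + 2·(1) = -14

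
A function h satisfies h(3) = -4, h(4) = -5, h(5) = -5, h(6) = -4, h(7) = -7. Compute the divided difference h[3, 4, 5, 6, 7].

h[3,4] = (-5 - (-4)) / (4 - 3) = -1
h[4,5] = (-5 - (-5)) / (5 - 4) = 0
h[5,6] = (-4 - (-5)) / (6 - 5) = 1
h[6,7] = (-7 - (-4)) / (7 - 6) = -3
h[3,4,5] = (0 - (-1)) / (5 - 3) = 1/2
h[4,5,6] = (1 - 0) / (6 - 4) = 1/2
h[5,6,7] = (-3 - 1) / (7 - 5) = -2
h[3,4,5,6] = (1/2 - 1/2) / (6 - 3) = 0
h[4,5,6,7] = (-2 - 1/2) / (7 - 4) = -5/6
h[3,4,5,6,7] = (-5/6 - 0) / (7 - 3) = -5/24

-5/24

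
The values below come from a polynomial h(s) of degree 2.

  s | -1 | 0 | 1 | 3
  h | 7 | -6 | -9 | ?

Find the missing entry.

The 3 known values determine h uniquely (degree ≤ 2).
Evaluate each Lagrange basis at s = 3:
L_0(3) = (3)·(2)/[(-1)·(-2)] = 3
L_1(3) = (4)·(2)/[(1)·(-1)] = -8
L_2(3) = (4)·(3)/[(2)·(1)] = 6
Sum: 7·(3) + (-6)·(-8) + (-9)·(6) = 15

15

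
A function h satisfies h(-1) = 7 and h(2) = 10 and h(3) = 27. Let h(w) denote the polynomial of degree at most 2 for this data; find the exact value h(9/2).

135/2

Using Newton's divided-difference form:
h[-1,2] = (10 - 7) / (2 - (-1)) = 1
h[2,3] = (27 - 10) / (3 - 2) = 17
h[-1,2,3] = (17 - 1) / (3 - (-1)) = 4
h(9/2) = 7 + 1·(11/2) + 4·(11/2)·(5/2) = 135/2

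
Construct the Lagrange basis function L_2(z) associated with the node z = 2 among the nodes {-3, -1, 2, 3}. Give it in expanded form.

L_2(z) = -(1/15)z^3 - (1/15)z^2 + (3/5)z + 3/5

L_2(z) = (z + 3)(z + 1)(z - 3) / [(5)·(3)·(-1)]
       = (z^3 + z^2 - 9z - 9) / (-15)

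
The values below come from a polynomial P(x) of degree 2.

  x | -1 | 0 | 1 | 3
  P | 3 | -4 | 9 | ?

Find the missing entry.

95

The 3 known values determine P uniquely (degree ≤ 2).
L_0(3) = (3)·(2)/[(-1)·(-2)] = 3
L_1(3) = (4)·(2)/[(1)·(-1)] = -8
L_2(3) = (4)·(3)/[(2)·(1)] = 6
Sum: 3·(3) + (-4)·(-8) + 9·(6) = 95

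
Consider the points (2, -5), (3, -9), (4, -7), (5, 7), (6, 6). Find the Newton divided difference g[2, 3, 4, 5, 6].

g[2,3] = (-9 - (-5)) / (3 - 2) = -4
g[3,4] = (-7 - (-9)) / (4 - 3) = 2
g[4,5] = (7 - (-7)) / (5 - 4) = 14
g[5,6] = (6 - 7) / (6 - 5) = -1
g[2,3,4] = (2 - (-4)) / (4 - 2) = 3
g[3,4,5] = (14 - 2) / (5 - 3) = 6
g[4,5,6] = (-1 - 14) / (6 - 4) = -15/2
g[2,3,4,5] = (6 - 3) / (5 - 2) = 1
g[3,4,5,6] = (-15/2 - 6) / (6 - 3) = -9/2
g[2,3,4,5,6] = (-9/2 - 1) / (6 - 2) = -11/8

-11/8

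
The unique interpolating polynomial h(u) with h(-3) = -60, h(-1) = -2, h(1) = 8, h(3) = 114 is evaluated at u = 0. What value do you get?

0

Evaluate each Lagrange basis at u = 0:
L_0(0) = (1)·(-1)·(-3)/[(-2)·(-4)·(-6)] = -1/16
L_1(0) = (3)·(-1)·(-3)/[(2)·(-2)·(-4)] = 9/16
L_2(0) = (3)·(1)·(-3)/[(4)·(2)·(-2)] = 9/16
L_3(0) = (3)·(1)·(-1)/[(6)·(4)·(2)] = -1/16
Sum: (-60)·(-1/16) + (-2)·(9/16) + 8·(9/16) + 114·(-1/16) = 0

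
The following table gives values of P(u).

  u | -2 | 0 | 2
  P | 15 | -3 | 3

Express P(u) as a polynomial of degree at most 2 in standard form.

P(u) = 3u^2 - 3u - 3

Newton's divided differences:
P[-2,0] = (-3 - 15) / (0 - (-2)) = -9
P[0,2] = (3 - (-3)) / (2 - 0) = 3
P[-2,0,2] = (3 - (-9)) / (2 - (-2)) = 3
P(u) = 15 + (-9)·(u + 2) + 3·(u + 2)u
Expanding: P(u) = 3u^2 - 3u - 3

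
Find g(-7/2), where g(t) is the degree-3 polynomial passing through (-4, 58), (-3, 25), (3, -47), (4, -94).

L_0(-7/2) = (-1/2)·(-13/2)·(-15/2)/[(-1)·(-7)·(-8)] = 195/448
L_1(-7/2) = (1/2)·(-13/2)·(-15/2)/[(1)·(-6)·(-7)] = 65/112
L_2(-7/2) = (1/2)·(-1/2)·(-15/2)/[(7)·(6)·(-1)] = -5/112
L_3(-7/2) = (1/2)·(-1/2)·(-13/2)/[(8)·(7)·(1)] = 13/448
Sum: 58·(195/448) + 25·(65/112) + (-47)·(-5/112) + (-94)·(13/448) = 313/8

313/8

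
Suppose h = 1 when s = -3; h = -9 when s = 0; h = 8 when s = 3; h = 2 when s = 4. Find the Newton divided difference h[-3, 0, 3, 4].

h[-3,0] = (-9 - 1) / (0 - (-3)) = -10/3
h[0,3] = (8 - (-9)) / (3 - 0) = 17/3
h[3,4] = (2 - 8) / (4 - 3) = -6
h[-3,0,3] = (17/3 - (-10/3)) / (3 - (-3)) = 3/2
h[0,3,4] = (-6 - 17/3) / (4 - 0) = -35/12
h[-3,0,3,4] = (-35/12 - 3/2) / (4 - (-3)) = -53/84

-53/84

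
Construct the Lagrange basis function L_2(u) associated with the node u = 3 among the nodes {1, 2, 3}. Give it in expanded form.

L_2(u) = (1/2)u^2 - (3/2)u + 1

L_2(u) = (u - 1)(u - 2) / [(2)·(1)]
       = (u^2 - 3u + 2) / (2)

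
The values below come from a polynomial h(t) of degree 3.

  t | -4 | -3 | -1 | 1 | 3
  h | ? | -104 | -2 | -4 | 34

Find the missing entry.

The 4 known values determine h uniquely (degree ≤ 3).
L_0(-4) = (-3)·(-5)·(-7)/[(-2)·(-4)·(-6)] = 35/16
L_1(-4) = (-1)·(-5)·(-7)/[(2)·(-2)·(-4)] = -35/16
L_2(-4) = (-1)·(-3)·(-7)/[(4)·(2)·(-2)] = 21/16
L_3(-4) = (-1)·(-3)·(-5)/[(6)·(4)·(2)] = -5/16
Sum: (-104)·(35/16) + (-2)·(-35/16) + (-4)·(21/16) + 34·(-5/16) = -239

-239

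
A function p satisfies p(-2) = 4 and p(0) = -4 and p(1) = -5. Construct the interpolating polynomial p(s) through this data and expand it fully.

L_0(s) = s(s - 1) / [6] = (1/6)s^2 - (1/6)s
L_1(s) = (s + 2)(s - 1) / [-2] = -(1/2)s^2 - (1/2)s + 1
L_2(s) = (s + 2)s / [3] = (1/3)s^2 + (2/3)s
p(s) = 4·L_0 + (-4)·L_1 + (-5)·L_2
  4·L_0(s) = (2/3)s^2 - (2/3)s
  (-4)·L_1(s) = 2s^2 + 2s - 4
  (-5)·L_2(s) = -(5/3)s^2 - (10/3)s
Adding term by term: s^2 - 2s - 4

p(s) = s^2 - 2s - 4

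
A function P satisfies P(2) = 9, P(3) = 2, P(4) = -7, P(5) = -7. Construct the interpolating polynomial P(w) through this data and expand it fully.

P(w) = (11/6)w^3 - (35/2)w^2 + (137/3)w - 27

Build the Lagrange basis polynomials:
L_0(w) = (w - 3)(w - 4)(w - 5) / [-6] = -(1/6)w^3 + 2w^2 - (47/6)w + 10
L_1(w) = (w - 2)(w - 4)(w - 5) / [2] = (1/2)w^3 - (11/2)w^2 + 19w - 20
L_2(w) = (w - 2)(w - 3)(w - 5) / [-2] = -(1/2)w^3 + 5w^2 - (31/2)w + 15
L_3(w) = (w - 2)(w - 3)(w - 4) / [6] = (1/6)w^3 - (3/2)w^2 + (13/3)w - 4
P(w) = 9·L_0 + 2·L_1 + (-7)·L_2 + (-7)·L_3
  9·L_0(w) = -(3/2)w^3 + 18w^2 - (141/2)w + 90
  2·L_1(w) = w^3 - 11w^2 + 38w - 40
  (-7)·L_2(w) = (7/2)w^3 - 35w^2 + (217/2)w - 105
  (-7)·L_3(w) = -(7/6)w^3 + (21/2)w^2 - (91/3)w + 28
Adding term by term: (11/6)w^3 - (35/2)w^2 + (137/3)w - 27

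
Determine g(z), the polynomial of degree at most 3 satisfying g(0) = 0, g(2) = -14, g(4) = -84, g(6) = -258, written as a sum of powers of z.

g(z) = -z^3 - z^2 - z

Build the Lagrange basis polynomials:
L_0(z) = (z - 2)(z - 4)(z - 6) / [-48] = -(1/48)z^3 + (1/4)z^2 - (11/12)z + 1
L_1(z) = z(z - 4)(z - 6) / [16] = (1/16)z^3 - (5/8)z^2 + (3/2)z
L_2(z) = z(z - 2)(z - 6) / [-16] = -(1/16)z^3 + (1/2)z^2 - (3/4)z
L_3(z) = z(z - 2)(z - 4) / [48] = (1/48)z^3 - (1/8)z^2 + (1/6)z
g(z) = 0·L_0 + (-14)·L_1 + (-84)·L_2 + (-258)·L_3
  0·L_0(z) = 0
  (-14)·L_1(z) = -(7/8)z^3 + (35/4)z^2 - 21z
  (-84)·L_2(z) = (21/4)z^3 - 42z^2 + 63z
  (-258)·L_3(z) = -(43/8)z^3 + (129/4)z^2 - 43z
Adding term by term: -z^3 - z^2 - z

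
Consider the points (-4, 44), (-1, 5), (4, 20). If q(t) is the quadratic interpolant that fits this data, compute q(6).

L_0(6) = (7)·(2)/[(-3)·(-8)] = 7/12
L_1(6) = (10)·(2)/[(3)·(-5)] = -4/3
L_2(6) = (10)·(7)/[(8)·(5)] = 7/4
Sum: 44·(7/12) + 5·(-4/3) + 20·(7/4) = 54

54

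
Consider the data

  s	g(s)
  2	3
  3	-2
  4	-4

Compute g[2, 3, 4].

g[2,3] = (-2 - 3) / (3 - 2) = -5
g[3,4] = (-4 - (-2)) / (4 - 3) = -2
g[2,3,4] = (-2 - (-5)) / (4 - 2) = 3/2

3/2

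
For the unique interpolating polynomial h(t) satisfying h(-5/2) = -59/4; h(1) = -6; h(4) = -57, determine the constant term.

Build the Lagrange basis polynomials:
L_0(t) = (t - 1)(t - 4) / [91/4] = (4/91)t^2 - (20/91)t + 16/91
L_1(t) = (t + 5/2)(t - 4) / [-21/2] = -(2/21)t^2 + (1/7)t + 20/21
L_2(t) = (t + 5/2)(t - 1) / [39/2] = (2/39)t^2 + (1/13)t - 5/39
h(t) = (-59/4)·L_0 + (-6)·L_1 + (-57)·L_2
Only the constant term is needed; take it from each L_i and combine:
(-59/4)·(16/91) + (-6)·(20/21) + (-57)·(-5/39) = -1

-1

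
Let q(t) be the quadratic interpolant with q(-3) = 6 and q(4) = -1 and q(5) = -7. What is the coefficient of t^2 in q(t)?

-5/8

The leading coefficient equals the top divided difference q[-3,4,5].
q[-3,4] = (-1 - 6) / (4 - (-3)) = -1
q[4,5] = (-7 - (-1)) / (5 - 4) = -6
q[-3,4,5] = (-6 - (-1)) / (5 - (-3)) = -5/8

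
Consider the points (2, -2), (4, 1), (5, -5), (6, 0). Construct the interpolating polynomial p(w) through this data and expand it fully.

p(w) = 2w^3 - (49/2)w^2 + (185/2)w - 105

L_0(w) = (w - 4)(w - 5)(w - 6) / [-24] = -(1/24)w^3 + (5/8)w^2 - (37/12)w + 5
L_1(w) = (w - 2)(w - 5)(w - 6) / [4] = (1/4)w^3 - (13/4)w^2 + 13w - 15
L_2(w) = (w - 2)(w - 4)(w - 6) / [-3] = -(1/3)w^3 + 4w^2 - (44/3)w + 16
L_3(w) = (w - 2)(w - 4)(w - 5) / [8] = (1/8)w^3 - (11/8)w^2 + (19/4)w - 5
p(w) = (-2)·L_0 + 1·L_1 + (-5)·L_2 + 0·L_3
  (-2)·L_0(w) = (1/12)w^3 - (5/4)w^2 + (37/6)w - 10
  1·L_1(w) = (1/4)w^3 - (13/4)w^2 + 13w - 15
  (-5)·L_2(w) = (5/3)w^3 - 20w^2 + (220/3)w - 80
  0·L_3(w) = 0
Adding term by term: 2w^3 - (49/2)w^2 + (185/2)w - 105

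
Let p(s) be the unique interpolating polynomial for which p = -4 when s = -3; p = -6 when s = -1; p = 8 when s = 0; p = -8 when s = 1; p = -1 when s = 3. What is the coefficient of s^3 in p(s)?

3/16

Build the Lagrange basis polynomials:
L_0(s) = (s + 1)s(s - 1)(s - 3) / [144] = (1/144)s^4 - (1/48)s^3 - (1/144)s^2 + (1/48)s
L_1(s) = (s + 3)s(s - 1)(s - 3) / [-16] = -(1/16)s^4 + (1/16)s^3 + (9/16)s^2 - (9/16)s
L_2(s) = (s + 3)(s + 1)(s - 1)(s - 3) / [9] = (1/9)s^4 - (10/9)s^2 + 1
L_3(s) = (s + 3)(s + 1)s(s - 3) / [-16] = -(1/16)s^4 - (1/16)s^3 + (9/16)s^2 + (9/16)s
L_4(s) = (s + 3)(s + 1)s(s - 1) / [144] = (1/144)s^4 + (1/48)s^3 - (1/144)s^2 - (1/48)s
p(s) = (-4)·L_0 + (-6)·L_1 + 8·L_2 + (-8)·L_3 + (-1)·L_4
Only the coefficient of s^3 is needed; take it from each L_i and combine:
(-4)·(-1/48) + (-6)·(1/16) + 8·(0) + (-8)·(-1/16) + (-1)·(1/48) = 3/16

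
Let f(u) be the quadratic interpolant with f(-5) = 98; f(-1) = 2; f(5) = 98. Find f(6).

142

L_0(6) = (7)·(1)/[(-4)·(-10)] = 7/40
L_1(6) = (11)·(1)/[(4)·(-6)] = -11/24
L_2(6) = (11)·(7)/[(10)·(6)] = 77/60
Sum: 98·(7/40) + 2·(-11/24) + 98·(77/60) = 142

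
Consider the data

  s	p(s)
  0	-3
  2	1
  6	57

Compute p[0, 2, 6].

p[0,2] = (1 - (-3)) / (2 - 0) = 2
p[2,6] = (57 - 1) / (6 - 2) = 14
p[0,2,6] = (14 - 2) / (6 - 0) = 2

2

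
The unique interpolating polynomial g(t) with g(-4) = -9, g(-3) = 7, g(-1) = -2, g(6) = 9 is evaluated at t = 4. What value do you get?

-481/9

Using Newton's divided-difference form:
g[-4,-3] = (7 - (-9)) / (-3 - (-4)) = 16
g[-3,-1] = (-2 - 7) / (-1 - (-3)) = -9/2
g[-1,6] = (9 - (-2)) / (6 - (-1)) = 11/7
g[-4,-3,-1] = (-9/2 - 16) / (-1 - (-4)) = -41/6
g[-3,-1,6] = (11/7 - (-9/2)) / (6 - (-3)) = 85/126
g[-4,-3,-1,6] = (85/126 - (-41/6)) / (6 - (-4)) = 473/630
g(4) = -9 + 16·(8) + (-41/6)·(8)·(7) + (473/630)·(8)·(7)·(5) = -481/9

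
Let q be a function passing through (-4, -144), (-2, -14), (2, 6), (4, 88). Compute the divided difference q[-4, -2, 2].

-10

q[-4,-2] = (-14 - (-144)) / (-2 - (-4)) = 65
q[-2,2] = (6 - (-14)) / (2 - (-2)) = 5
q[-4,-2,2] = (5 - 65) / (2 - (-4)) = -10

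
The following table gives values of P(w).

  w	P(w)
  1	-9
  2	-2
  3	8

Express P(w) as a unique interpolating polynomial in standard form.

P(w) = (3/2)w^2 + (5/2)w - 13

Newton's divided differences:
P[1,2] = (-2 - (-9)) / (2 - 1) = 7
P[2,3] = (8 - (-2)) / (3 - 2) = 10
P[1,2,3] = (10 - 7) / (3 - 1) = 3/2
P(w) = -9 + 7·(w - 1) + (3/2)·(w - 1)(w - 2)
Expanding: P(w) = (3/2)w^2 + (5/2)w - 13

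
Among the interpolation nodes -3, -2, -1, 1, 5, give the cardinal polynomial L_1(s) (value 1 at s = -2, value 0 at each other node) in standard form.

L_1(s) = -(1/21)s^4 + (2/21)s^3 + (16/21)s^2 - (2/21)s - 5/7

L_1(s) = (s + 3)(s + 1)(s - 1)(s - 5) / [(1)·(-1)·(-3)·(-7)]
       = (s^4 - 2s^3 - 16s^2 + 2s + 15) / (-21)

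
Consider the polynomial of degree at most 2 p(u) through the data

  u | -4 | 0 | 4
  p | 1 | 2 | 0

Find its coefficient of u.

Build the Lagrange basis polynomials:
L_0(u) = u(u - 4) / [32] = (1/32)u^2 - (1/8)u
L_1(u) = (u + 4)(u - 4) / [-16] = -(1/16)u^2 + 1
L_2(u) = (u + 4)u / [32] = (1/32)u^2 + (1/8)u
p(u) = 1·L_0 + 2·L_1 + 0·L_2
Only the coefficient of u is needed; take it from each L_i and combine:
1·(-1/8) + 2·(0) + 0·(1/8) = -1/8

-1/8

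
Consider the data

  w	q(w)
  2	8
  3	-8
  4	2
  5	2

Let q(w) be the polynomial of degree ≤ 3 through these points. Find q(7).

-172

Using Newton's divided-difference form:
q[2,3] = (-8 - 8) / (3 - 2) = -16
q[3,4] = (2 - (-8)) / (4 - 3) = 10
q[4,5] = (2 - 2) / (5 - 4) = 0
q[2,3,4] = (10 - (-16)) / (4 - 2) = 13
q[3,4,5] = (0 - 10) / (5 - 3) = -5
q[2,3,4,5] = (-5 - 13) / (5 - 2) = -6
q(7) = 8 + (-16)·(5) + 13·(5)·(4) + (-6)·(5)·(4)·(3) = -172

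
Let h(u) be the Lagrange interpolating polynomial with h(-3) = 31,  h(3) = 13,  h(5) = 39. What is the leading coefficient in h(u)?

2

Build the Lagrange basis polynomials:
L_0(u) = (u - 3)(u - 5) / [48] = (1/48)u^2 - (1/6)u + 5/16
L_1(u) = (u + 3)(u - 5) / [-12] = -(1/12)u^2 + (1/6)u + 5/4
L_2(u) = (u + 3)(u - 3) / [16] = (1/16)u^2 - 9/16
h(u) = 31·L_0 + 13·L_1 + 39·L_2
Only the coefficient of u^2 is needed; take it from each L_i and combine:
31·(1/48) + 13·(-1/12) + 39·(1/16) = 2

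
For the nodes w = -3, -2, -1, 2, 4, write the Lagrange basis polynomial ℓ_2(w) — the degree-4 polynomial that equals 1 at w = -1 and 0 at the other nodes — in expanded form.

ℓ_2(w) = (w + 3)(w + 2)(w - 2)(w - 4) / [(2)·(1)·(-3)·(-5)]
       = (w^4 - w^3 - 16w^2 + 4w + 48) / (30)

ℓ_2(w) = (1/30)w^4 - (1/30)w^3 - (8/15)w^2 + (2/15)w + 8/5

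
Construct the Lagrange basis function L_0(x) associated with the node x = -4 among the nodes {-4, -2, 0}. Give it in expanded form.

L_0(x) = (1/8)x^2 + (1/4)x

L_0(x) = (x + 2)x / [(-2)·(-4)]
       = (x^2 + 2x) / (8)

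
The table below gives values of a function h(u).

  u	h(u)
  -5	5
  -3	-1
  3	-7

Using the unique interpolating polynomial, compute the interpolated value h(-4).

7/4

Evaluate each Lagrange basis at u = -4:
L_0(-4) = (-1)·(-7)/[(-2)·(-8)] = 7/16
L_1(-4) = (1)·(-7)/[(2)·(-6)] = 7/12
L_2(-4) = (1)·(-1)/[(8)·(6)] = -1/48
Sum: 5·(7/16) + (-1)·(7/12) + (-7)·(-1/48) = 7/4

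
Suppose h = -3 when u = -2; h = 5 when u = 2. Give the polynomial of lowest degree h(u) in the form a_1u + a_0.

h(u) = 2u + 1

Build the Lagrange basis polynomials:
L_0(u) = (u - 2) / [-4] = -(1/4)u + 1/2
L_1(u) = (u + 2) / [4] = (1/4)u + 1/2
h(u) = (-3)·L_0 + 5·L_1
  (-3)·L_0(u) = (3/4)u - 3/2
  5·L_1(u) = (5/4)u + 5/2
Adding term by term: 2u + 1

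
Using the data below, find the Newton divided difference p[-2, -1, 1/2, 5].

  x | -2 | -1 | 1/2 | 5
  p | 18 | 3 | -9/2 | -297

-2

p[-2,-1] = (3 - 18) / (-1 - (-2)) = -15
p[-1,1/2] = (-9/2 - 3) / (1/2 - (-1)) = -5
p[1/2,5] = (-297 - (-9/2)) / (5 - 1/2) = -65
p[-2,-1,1/2] = (-5 - (-15)) / (1/2 - (-2)) = 4
p[-1,1/2,5] = (-65 - (-5)) / (5 - (-1)) = -10
p[-2,-1,1/2,5] = (-10 - 4) / (5 - (-2)) = -2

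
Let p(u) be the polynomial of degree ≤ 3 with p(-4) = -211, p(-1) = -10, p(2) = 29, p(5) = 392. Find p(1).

Using Newton's divided-difference form:
p[-4,-1] = (-10 - (-211)) / (-1 - (-4)) = 67
p[-1,2] = (29 - (-10)) / (2 - (-1)) = 13
p[2,5] = (392 - 29) / (5 - 2) = 121
p[-4,-1,2] = (13 - 67) / (2 - (-4)) = -9
p[-1,2,5] = (121 - 13) / (5 - (-1)) = 18
p[-4,-1,2,5] = (18 - (-9)) / (5 - (-4)) = 3
p(1) = -211 + 67·(5) + (-9)·(5)·(2) + 3·(5)·(2)·(-1) = 4

4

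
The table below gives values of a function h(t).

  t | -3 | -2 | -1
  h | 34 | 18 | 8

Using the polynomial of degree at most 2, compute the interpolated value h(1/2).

17/4

Evaluate each Lagrange basis at t = 1/2:
L_0(1/2) = (5/2)·(3/2)/[(-1)·(-2)] = 15/8
L_1(1/2) = (7/2)·(3/2)/[(1)·(-1)] = -21/4
L_2(1/2) = (7/2)·(5/2)/[(2)·(1)] = 35/8
Sum: 34·(15/8) + 18·(-21/4) + 8·(35/8) = 17/4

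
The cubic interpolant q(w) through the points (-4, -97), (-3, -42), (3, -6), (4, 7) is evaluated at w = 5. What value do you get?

38

Evaluate each Lagrange basis at w = 5:
L_0(5) = (8)·(2)·(1)/[(-1)·(-7)·(-8)] = -2/7
L_1(5) = (9)·(2)·(1)/[(1)·(-6)·(-7)] = 3/7
L_2(5) = (9)·(8)·(1)/[(7)·(6)·(-1)] = -12/7
L_3(5) = (9)·(8)·(2)/[(8)·(7)·(1)] = 18/7
Sum: (-97)·(-2/7) + (-42)·(3/7) + (-6)·(-12/7) + 7·(18/7) = 38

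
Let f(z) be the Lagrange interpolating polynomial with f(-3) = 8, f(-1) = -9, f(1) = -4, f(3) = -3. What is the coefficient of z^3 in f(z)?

-13/24

L_0(z) = (z + 1)(z - 1)(z - 3) / [-48] = -(1/48)z^3 + (1/16)z^2 + (1/48)z - 1/16
L_1(z) = (z + 3)(z - 1)(z - 3) / [16] = (1/16)z^3 - (1/16)z^2 - (9/16)z + 9/16
L_2(z) = (z + 3)(z + 1)(z - 3) / [-16] = -(1/16)z^3 - (1/16)z^2 + (9/16)z + 9/16
L_3(z) = (z + 3)(z + 1)(z - 1) / [48] = (1/48)z^3 + (1/16)z^2 - (1/48)z - 1/16
f(z) = 8·L_0 + (-9)·L_1 + (-4)·L_2 + (-3)·L_3
Only the coefficient of z^3 is needed; take it from each L_i and combine:
8·(-1/48) + (-9)·(1/16) + (-4)·(-1/16) + (-3)·(1/48) = -13/24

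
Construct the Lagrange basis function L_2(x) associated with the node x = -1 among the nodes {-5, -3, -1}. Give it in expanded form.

L_2(x) = (x + 5)(x + 3) / [(4)·(2)]
       = (x^2 + 8x + 15) / (8)

L_2(x) = (1/8)x^2 + x + 15/8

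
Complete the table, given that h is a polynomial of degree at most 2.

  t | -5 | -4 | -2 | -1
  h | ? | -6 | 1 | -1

-15

The 3 known values determine h uniquely (degree ≤ 2).
L_0(-5) = (-3)·(-4)/[(-2)·(-3)] = 2
L_1(-5) = (-1)·(-4)/[(2)·(-1)] = -2
L_2(-5) = (-1)·(-3)/[(3)·(1)] = 1
Sum: (-6)·(2) + 1·(-2) + (-1)·(1) = -15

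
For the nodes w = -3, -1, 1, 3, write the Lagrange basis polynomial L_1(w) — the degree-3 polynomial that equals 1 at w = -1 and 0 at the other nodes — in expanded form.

L_1(w) = (1/16)w^3 - (1/16)w^2 - (9/16)w + 9/16

L_1(w) = (w + 3)(w - 1)(w - 3) / [(2)·(-2)·(-4)]
       = (w^3 - w^2 - 9w + 9) / (16)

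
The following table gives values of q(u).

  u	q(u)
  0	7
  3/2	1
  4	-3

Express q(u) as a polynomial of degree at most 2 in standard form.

Newton's divided differences:
q[0,3/2] = (1 - 7) / (3/2 - 0) = -4
q[3/2,4] = (-3 - 1) / (4 - 3/2) = -8/5
q[0,3/2,4] = (-8/5 - (-4)) / (4 - 0) = 3/5
q(u) = 7 + (-4)·u + (3/5)·u(u - 3/2)
Expanding: q(u) = (3/5)u^2 - (49/10)u + 7

q(u) = (3/5)u^2 - (49/10)u + 7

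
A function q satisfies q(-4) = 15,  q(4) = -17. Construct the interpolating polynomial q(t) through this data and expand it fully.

q(t) = -4t - 1

L_0(t) = (t - 4) / [-8] = -(1/8)t + 1/2
L_1(t) = (t + 4) / [8] = (1/8)t + 1/2
q(t) = 15·L_0 + (-17)·L_1
  15·L_0(t) = -(15/8)t + 15/2
  (-17)·L_1(t) = -(17/8)t - 17/2
Adding term by term: -4t - 1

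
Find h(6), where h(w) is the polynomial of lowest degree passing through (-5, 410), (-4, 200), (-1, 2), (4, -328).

-1020

Evaluate each Lagrange basis at w = 6:
L_0(6) = (10)·(7)·(2)/[(-1)·(-4)·(-9)] = -35/9
L_1(6) = (11)·(7)·(2)/[(1)·(-3)·(-8)] = 77/12
L_2(6) = (11)·(10)·(2)/[(4)·(3)·(-5)] = -11/3
L_3(6) = (11)·(10)·(7)/[(9)·(8)·(5)] = 77/36
Sum: 410·(-35/9) + 200·(77/12) + 2·(-11/3) + (-328)·(77/36) = -1020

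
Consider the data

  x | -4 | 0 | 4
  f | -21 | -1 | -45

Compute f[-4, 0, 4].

f[-4,0] = (-1 - (-21)) / (0 - (-4)) = 5
f[0,4] = (-45 - (-1)) / (4 - 0) = -11
f[-4,0,4] = (-11 - 5) / (4 - (-4)) = -2

-2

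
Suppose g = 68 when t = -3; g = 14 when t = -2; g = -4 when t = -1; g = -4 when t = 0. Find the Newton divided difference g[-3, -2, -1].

g[-3,-2] = (14 - 68) / (-2 - (-3)) = -54
g[-2,-1] = (-4 - 14) / (-1 - (-2)) = -18
g[-3,-2,-1] = (-18 - (-54)) / (-1 - (-3)) = 18

18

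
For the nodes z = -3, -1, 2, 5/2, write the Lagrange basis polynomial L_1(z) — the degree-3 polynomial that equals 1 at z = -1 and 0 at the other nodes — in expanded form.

L_1(z) = (1/21)z^3 - (1/14)z^2 - (17/42)z + 5/7

L_1(z) = (z + 3)(z - 2)(z - 5/2) / [(2)·(-3)·(-7/2)]
       = (z^3 - (3/2)z^2 - (17/2)z + 15) / (21)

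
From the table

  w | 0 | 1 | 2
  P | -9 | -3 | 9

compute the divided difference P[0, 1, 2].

P[0,1] = (-3 - (-9)) / (1 - 0) = 6
P[1,2] = (9 - (-3)) / (2 - 1) = 12
P[0,1,2] = (12 - 6) / (2 - 0) = 3

3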